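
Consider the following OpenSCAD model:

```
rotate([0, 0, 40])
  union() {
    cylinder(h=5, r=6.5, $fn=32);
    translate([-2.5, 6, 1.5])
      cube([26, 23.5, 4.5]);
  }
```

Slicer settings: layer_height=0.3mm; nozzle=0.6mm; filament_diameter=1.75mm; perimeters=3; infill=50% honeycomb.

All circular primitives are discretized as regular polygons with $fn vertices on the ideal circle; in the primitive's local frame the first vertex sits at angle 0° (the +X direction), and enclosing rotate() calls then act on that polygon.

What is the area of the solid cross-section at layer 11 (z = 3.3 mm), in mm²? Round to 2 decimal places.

741.31 mm²

At z = 3.3 mm: the r=6.5 cylinder contributes a regular 32-gon of circumradius 6.5 (area = (32/2)·6.500²·sin(360°/32) = 131.88 mm²); the cube at (-2.5, 6) is present — its section is the full 26×23.5 rectangle (area 611.00 mm²); Combining (union): the regions partially overlap — summed areas 742.88 mm² minus the doubly-counted overlap 1.57 mm² gives 741.31 mm² — area = 741.31 mm²; (rotated 40° about Z; rotation is an isometry so areas/perimeters/island counts are preserved). Overall, the cross-section is a single solid region. Net area = 741.31 mm².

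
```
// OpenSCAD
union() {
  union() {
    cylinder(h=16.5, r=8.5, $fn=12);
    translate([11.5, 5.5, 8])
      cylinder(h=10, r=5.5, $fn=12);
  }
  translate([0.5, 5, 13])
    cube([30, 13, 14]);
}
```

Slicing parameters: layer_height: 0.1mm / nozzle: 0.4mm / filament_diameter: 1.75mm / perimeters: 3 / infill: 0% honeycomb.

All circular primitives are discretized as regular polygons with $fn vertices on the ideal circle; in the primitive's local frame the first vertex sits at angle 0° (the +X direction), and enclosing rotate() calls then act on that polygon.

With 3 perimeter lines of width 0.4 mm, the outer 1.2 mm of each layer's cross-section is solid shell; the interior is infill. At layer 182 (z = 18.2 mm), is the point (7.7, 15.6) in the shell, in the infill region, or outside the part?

At z = 18.2 mm: the cylinder is not intersected at this z (z outside [0, 16.5]); the cylinder at (11.5, 5.5) is absent (z outside [8, 18]); Combining (union): nothing is present at this height; the cube at (0.5, 5) (footprint 30×13) is included at this height; Merging all regions: only the 30×13 cube at (0.5, 5) is present, so the union is just that shape — 1 connected region. Overall, the cross-section is a single solid region. The nearest boundary edge runs (30.50, 18.00)→(0.50, 18.00); distance from the point to it = 2.40 mm. The point is inside the cross-section and 2.40 mm from the nearest boundary — more than the 1.2 mm shell width (3 × 0.4), so it's in the infill interior.

infill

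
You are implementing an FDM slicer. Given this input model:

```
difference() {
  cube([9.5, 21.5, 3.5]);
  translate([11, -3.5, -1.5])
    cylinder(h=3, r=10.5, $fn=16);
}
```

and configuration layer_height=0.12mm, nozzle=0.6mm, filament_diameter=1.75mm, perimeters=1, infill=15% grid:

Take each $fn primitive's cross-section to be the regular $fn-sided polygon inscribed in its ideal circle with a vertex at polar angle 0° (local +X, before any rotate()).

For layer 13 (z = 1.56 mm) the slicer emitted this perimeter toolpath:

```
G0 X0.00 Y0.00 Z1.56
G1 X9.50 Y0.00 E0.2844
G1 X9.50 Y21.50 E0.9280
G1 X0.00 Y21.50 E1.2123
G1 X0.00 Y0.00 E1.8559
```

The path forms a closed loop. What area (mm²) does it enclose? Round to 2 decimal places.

Apply the shoelace formula to the sequence of (X, Y) vertices; enclosed area = 204.25 mm².

204.25 mm²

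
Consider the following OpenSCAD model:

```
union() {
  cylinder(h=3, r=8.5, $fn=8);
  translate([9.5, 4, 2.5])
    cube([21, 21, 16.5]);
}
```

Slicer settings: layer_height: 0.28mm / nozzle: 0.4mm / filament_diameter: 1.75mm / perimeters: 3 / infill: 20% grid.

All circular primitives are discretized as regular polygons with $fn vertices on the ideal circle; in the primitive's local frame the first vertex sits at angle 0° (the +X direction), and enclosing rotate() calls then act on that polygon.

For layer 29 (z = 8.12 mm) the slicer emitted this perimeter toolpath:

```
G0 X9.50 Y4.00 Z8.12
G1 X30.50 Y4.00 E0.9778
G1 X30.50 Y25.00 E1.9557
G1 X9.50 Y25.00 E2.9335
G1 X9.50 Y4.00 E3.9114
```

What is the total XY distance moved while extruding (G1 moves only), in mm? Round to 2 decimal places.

Sum the Euclidean lengths of each G1 segment: total = 84.00 mm.

84.00 mm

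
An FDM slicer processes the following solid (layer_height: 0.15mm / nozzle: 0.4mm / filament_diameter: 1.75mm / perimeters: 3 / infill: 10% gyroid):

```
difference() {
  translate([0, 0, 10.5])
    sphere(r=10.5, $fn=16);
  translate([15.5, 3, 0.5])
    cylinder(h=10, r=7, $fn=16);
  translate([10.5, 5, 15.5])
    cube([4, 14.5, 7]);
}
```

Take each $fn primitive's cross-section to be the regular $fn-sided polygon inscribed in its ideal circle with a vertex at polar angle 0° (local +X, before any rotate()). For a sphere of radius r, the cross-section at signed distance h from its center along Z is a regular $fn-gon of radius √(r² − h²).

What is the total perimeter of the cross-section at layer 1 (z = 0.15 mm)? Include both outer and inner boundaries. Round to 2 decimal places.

At z = 0.15 mm: the r=10.5 sphere slices to a regular 16-gon of circumradius 1.768 (√(r²−h²) with h=10.35 from center) (perimeter = 2·16·1.768·sin(180°/16) = 11.04 mm); the cylinder at (15.5, 3) does not reach this height (z outside [0.5, 10.5]); the cube at (10.5, 5) is absent (z outside [15.5, 22.5]); Subtracting the remaining from the first: none of the subtracted shapes is present at this height, so the r=10.5 sphere is unchanged — boundary = 11.04 mm. Overall, the cross-section is a single solid region. Total boundary length (outer) = 11.04 mm.

11.04 mm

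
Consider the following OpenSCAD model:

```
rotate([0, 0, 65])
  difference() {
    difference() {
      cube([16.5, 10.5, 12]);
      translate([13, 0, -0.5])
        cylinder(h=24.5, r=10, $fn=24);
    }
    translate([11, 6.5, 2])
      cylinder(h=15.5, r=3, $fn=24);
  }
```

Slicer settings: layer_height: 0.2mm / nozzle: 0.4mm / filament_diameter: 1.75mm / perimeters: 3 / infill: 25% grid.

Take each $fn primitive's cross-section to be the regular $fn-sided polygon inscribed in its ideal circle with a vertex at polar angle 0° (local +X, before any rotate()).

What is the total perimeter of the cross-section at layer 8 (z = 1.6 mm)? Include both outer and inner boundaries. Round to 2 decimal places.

50.48 mm

At z = 1.6 mm: the cube is present — its section is the full 16.5×10.5 rectangle (perimeter 54.00 mm); the r=10 cylinder at (13, 0) gives a regular 24-gon of circumradius 10 (constant along its height) (perimeter = 2·24·10.000·sin(180°/24) = 62.65 mm); Taking the first minus the rest: starting from the 16.5×10.5 cube, the r=10 cylinder at (13, 0) partially overlaps it — only the 111.72 mm² overlap (of its 310.58 mm²) is removed, clipping the outline — boundary = 50.48 mm; the cylinder at (11, 6.5) is absent (z outside [2, 17.5]); After the difference (first − rest): none of the subtracted shapes is present at this height, so that combined region is unchanged — boundary = 50.48 mm; (whole slice rotated 65° about Z — lengths, areas and connectivity unchanged). Overall, the cross-section is a single solid region. Total boundary length (outer) = 50.48 mm.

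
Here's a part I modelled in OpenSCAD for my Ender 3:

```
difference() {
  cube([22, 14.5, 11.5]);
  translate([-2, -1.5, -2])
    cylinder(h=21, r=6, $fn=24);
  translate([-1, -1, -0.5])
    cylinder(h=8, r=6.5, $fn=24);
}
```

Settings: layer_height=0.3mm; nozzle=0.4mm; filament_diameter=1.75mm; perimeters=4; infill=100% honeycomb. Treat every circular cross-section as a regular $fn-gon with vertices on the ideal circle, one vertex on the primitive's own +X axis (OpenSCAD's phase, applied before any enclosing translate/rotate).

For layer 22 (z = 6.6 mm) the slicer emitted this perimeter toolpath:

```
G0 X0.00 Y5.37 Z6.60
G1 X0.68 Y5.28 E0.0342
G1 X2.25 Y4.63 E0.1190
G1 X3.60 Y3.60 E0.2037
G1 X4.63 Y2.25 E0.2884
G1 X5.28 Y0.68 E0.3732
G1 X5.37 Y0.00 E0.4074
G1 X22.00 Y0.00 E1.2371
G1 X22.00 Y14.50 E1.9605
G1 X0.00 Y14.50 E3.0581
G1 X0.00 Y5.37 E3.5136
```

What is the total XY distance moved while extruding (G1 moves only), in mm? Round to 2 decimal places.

70.43 mm

Sum the Euclidean lengths of each G1 segment: total = 70.43 mm.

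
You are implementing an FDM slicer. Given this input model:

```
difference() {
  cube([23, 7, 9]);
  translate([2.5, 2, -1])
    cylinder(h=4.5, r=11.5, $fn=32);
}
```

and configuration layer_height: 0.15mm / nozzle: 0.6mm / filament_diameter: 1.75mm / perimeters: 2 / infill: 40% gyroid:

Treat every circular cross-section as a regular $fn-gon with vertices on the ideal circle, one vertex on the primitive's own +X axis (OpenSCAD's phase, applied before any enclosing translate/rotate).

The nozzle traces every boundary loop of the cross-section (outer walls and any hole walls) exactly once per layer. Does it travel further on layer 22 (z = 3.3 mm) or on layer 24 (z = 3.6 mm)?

Layer 22 (z = 3.3): the cube (footprint 23×7) is included at this height (perimeter 60.00 mm); the cylinder at (2.5, 2): section is a regular 32-gon, circumradius r=11.5 (perimeter = 2·32·11.500·sin(180°/32) = 72.14 mm); Subtracting the remaining from the first: starting from the 23×7 cube, the r=11.5 cylinder at (2.5, 2) partially overlaps it — only the 95.75 mm² overlap (of its 412.81 mm²) is removed, clipping the outline — boundary = 33.59 mm. So its perimeter = 33.59 mm. Layer 24 (z = 3.6): the cube is present — its section is the full 23×7 rectangle (perimeter 60.00 mm); the cylinder at (2.5, 2) does not reach this height (z outside [-1, 3.5]); Subtracting the remaining from the first: none of the subtracted shapes is present at this height, so the 23×7 cube is unchanged — boundary = 60.00 mm. So its perimeter = 60.00 mm. Layer 24 is larger (60.00 vs 33.59 mm).

layer 24 (z = 3.6 mm)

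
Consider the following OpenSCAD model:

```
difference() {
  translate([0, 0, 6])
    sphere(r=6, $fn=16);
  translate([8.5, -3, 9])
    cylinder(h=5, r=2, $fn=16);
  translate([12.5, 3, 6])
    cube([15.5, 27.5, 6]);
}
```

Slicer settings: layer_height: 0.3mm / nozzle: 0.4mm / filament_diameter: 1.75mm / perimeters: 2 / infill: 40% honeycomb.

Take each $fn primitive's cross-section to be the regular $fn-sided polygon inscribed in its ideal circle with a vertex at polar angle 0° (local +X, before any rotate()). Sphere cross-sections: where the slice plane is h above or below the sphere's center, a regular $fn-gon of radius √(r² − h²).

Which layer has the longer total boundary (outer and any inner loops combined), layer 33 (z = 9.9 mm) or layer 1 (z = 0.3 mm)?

Layer 33 (z = 9.9): the r=6 sphere slices to a regular 16-gon of circumradius 4.560 (√(r²−h²) with h=3.9 from center) (perimeter = 2·16·4.560·sin(180°/16) = 28.47 mm); the r=2 cylinder at (8.5, -3) contributes a regular 16-gon of circumradius 2 (perimeter = 2·16·2.000·sin(180°/16) = 12.49 mm); the cube at (12.5, 3) (footprint 15.5×27.5) is included at this height (perimeter 86.00 mm); Subtracting the remaining from the first: starting from the r=6 sphere, the r=2 cylinder at (8.5, -3) misses the remaining region (no effect); the 15.5×27.5 cube at (12.5, 3) misses the remaining region (no effect) — boundary = 28.47 mm. So its perimeter = 28.47 mm. Layer 1 (z = 0.3): the r=6 sphere slices to a regular 16-gon of circumradius 1.873 (√(r²−h²) with h=5.7 from center) (perimeter = 2·16·1.873·sin(180°/16) = 11.70 mm); the cylinder at (8.5, -3) is not intersected at this z (z outside [9, 14]); the cube at (12.5, 3) does not reach this height (z outside [6, 12]); Subtracting the remaining from the first: none of the subtracted shapes is present at this height, so the r=6 sphere is unchanged — boundary = 11.70 mm. So its perimeter = 11.70 mm. Layer 33 is larger (28.47 vs 11.70 mm).

layer 33 (z = 9.9 mm)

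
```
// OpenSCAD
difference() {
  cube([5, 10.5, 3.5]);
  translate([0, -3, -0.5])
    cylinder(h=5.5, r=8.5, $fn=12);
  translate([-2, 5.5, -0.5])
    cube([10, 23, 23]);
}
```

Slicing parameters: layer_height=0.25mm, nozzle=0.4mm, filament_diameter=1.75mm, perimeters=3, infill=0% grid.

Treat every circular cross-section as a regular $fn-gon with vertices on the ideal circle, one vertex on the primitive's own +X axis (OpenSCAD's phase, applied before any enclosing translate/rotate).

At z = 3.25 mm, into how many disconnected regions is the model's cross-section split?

1

At z = 3.25 mm: the 5×10.5 cube contributes its full rectangle; the r=8.5 cylinder at (0, -3) contributes a regular 12-gon of circumradius 8.5; the cube at (-2, 5.5) is present — its section is the full 10×23 rectangle; Taking the first minus the rest: starting from the 5×10.5 cube, the r=8.5 cylinder at (0, -3) partially overlaps it — only the 23.94 mm² overlap (of its 216.75 mm²) is removed, clipping the outline; the 10×23 cube at (-2, 5.5) partially overlaps it — only the 25.00 mm² overlap (of its 230.00 mm²) is removed, clipping the outline — 1 connected region. The result has 1 disconnected region.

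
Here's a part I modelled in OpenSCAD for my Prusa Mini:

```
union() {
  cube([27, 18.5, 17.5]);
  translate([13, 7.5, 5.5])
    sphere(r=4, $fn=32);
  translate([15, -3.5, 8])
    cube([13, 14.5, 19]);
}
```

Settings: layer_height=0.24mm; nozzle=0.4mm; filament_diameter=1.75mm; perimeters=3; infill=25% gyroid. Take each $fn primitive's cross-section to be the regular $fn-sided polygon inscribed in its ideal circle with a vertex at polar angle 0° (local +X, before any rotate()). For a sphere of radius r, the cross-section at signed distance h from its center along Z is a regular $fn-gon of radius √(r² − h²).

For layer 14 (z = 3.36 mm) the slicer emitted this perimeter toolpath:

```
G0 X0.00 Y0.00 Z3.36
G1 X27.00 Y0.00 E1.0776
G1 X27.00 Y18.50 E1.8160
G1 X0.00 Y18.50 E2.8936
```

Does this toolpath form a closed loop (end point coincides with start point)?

no

Start point (G0): (0.00, 0.00). End point (last G1): the path does not return to the start — open.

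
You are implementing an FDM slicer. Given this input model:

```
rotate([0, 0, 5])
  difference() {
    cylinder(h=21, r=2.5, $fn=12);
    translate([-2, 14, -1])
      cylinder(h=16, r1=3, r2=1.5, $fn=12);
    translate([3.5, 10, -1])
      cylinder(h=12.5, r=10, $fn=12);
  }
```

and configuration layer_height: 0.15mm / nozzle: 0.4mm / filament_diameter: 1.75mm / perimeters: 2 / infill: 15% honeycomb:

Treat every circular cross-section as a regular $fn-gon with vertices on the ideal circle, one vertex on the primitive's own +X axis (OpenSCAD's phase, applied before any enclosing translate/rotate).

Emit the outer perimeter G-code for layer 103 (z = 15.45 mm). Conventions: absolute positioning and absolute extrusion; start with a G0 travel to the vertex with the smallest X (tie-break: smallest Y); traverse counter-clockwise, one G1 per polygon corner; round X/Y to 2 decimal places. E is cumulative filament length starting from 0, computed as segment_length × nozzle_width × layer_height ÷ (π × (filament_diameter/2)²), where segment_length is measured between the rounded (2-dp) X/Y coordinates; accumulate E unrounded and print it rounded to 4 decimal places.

G0 X-2.49 Y-0.22 Z15.45
G1 X-2.05 Y-1.43 E0.0321
G1 X-1.06 Y-2.27 E0.0645
G1 X0.22 Y-2.49 E0.0969
G1 X1.43 Y-2.05 E0.1290
G1 X2.27 Y-1.06 E0.1614
G1 X2.49 Y0.22 E0.1938
G1 X2.05 Y1.43 E0.2259
G1 X1.06 Y2.27 E0.2583
G1 X-0.22 Y2.49 E0.2907
G1 X-1.43 Y2.05 E0.3228
G1 X-2.27 Y1.06 E0.3552
G1 X-2.49 Y-0.22 E0.3876

At z = 15.45 mm: the cylinder: section is a regular 12-gon, circumradius r=2.5; the cone at (-2, 14) is not intersected at this z (z outside [-1, 15]); the cylinder at (3.5, 10) is absent (z outside [-1, 11.5]); Taking the first minus the rest: none of the subtracted shapes is present at this height, so the r=2.5 cylinder is unchanged — 1 connected region; (rotated 5° about Z; rotation is an isometry so areas/perimeters/island counts are preserved). The outline is a single polygon with 12 vertices. Extrusion per mm of travel: 0.4 × 0.15 / (π × 0.875²) = 0.024945. Accumulating E over each segment gives final E = 0.3876.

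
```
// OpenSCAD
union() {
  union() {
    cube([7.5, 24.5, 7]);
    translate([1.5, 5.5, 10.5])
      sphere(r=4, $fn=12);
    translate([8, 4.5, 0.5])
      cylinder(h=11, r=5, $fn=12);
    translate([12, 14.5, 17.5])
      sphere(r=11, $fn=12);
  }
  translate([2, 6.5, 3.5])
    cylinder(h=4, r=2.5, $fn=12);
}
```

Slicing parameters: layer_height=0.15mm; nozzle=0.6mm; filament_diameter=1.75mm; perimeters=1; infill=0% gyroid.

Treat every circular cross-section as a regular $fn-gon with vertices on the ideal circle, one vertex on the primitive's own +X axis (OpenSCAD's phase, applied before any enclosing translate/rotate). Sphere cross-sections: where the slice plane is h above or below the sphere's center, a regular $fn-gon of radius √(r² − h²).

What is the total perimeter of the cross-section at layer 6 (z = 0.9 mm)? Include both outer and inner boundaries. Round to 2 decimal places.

At z = 0.9 mm: the cube is present — its section is the full 7.5×24.5 rectangle (perimeter 64.00 mm); the sphere at (1.5, 5.5) does not reach this height (|z−center|=9.600 > r=4); the r=5 cylinder at (8, 4.5) gives a regular 12-gon of circumradius 5 (constant along its height) (perimeter = 2·12·5.000·sin(180°/12) = 31.06 mm); the sphere at (12, 14.5) is not intersected at this z (|z−center|=16.600 > r=11); Merging all regions: the regions partially overlap (shared area 32.32 mm²), so the edge portions inside another operand are dropped and the merged outline is re-measured after clipping — boundary = 71.25 mm; the cylinder at (2, 6.5) is absent (z outside [3.5, 7.5]); Combining (union): only the result so far is present, so the union is just that shape — boundary = 71.25 mm. Overall, the cross-section is a single solid region. Total boundary length (outer) = 71.25 mm.

71.25 mm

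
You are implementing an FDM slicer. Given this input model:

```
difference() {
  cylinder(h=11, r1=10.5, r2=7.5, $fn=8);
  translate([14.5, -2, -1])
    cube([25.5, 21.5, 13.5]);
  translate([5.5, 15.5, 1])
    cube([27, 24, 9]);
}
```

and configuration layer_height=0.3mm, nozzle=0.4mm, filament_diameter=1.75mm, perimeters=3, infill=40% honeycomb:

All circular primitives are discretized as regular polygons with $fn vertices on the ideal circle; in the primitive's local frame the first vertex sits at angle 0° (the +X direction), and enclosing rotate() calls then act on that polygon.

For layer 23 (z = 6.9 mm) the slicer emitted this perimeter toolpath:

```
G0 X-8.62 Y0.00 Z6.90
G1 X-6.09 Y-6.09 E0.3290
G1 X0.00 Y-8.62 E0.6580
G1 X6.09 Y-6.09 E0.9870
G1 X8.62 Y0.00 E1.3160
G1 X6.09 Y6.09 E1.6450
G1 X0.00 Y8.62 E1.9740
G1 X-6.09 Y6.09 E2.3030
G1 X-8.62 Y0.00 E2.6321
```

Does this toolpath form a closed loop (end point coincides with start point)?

Start point (G0): (-8.62, 0.00). End point (last G1): the path returns to the start — closed.

yes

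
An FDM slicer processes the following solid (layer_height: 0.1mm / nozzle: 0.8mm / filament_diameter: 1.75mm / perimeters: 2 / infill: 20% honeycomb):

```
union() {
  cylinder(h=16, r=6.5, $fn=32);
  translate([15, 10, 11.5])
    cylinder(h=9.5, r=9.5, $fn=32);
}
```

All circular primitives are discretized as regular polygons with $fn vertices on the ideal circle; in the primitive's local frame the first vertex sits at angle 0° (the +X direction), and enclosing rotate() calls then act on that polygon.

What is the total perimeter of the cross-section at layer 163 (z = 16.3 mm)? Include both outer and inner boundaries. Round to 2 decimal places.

59.59 mm

At z = 16.3 mm: the cylinder does not reach this height (z outside [0, 16]); the cylinder at (15, 10): section is a regular 32-gon, circumradius r=9.5 (perimeter = 2·32·9.500·sin(180°/32) = 59.59 mm); Taking the union: only the r=9.5 cylinder at (15, 10) is present, so the union is just that shape — boundary = 59.59 mm. Overall, the cross-section is a single solid region. Total boundary length (outer) = 59.59 mm.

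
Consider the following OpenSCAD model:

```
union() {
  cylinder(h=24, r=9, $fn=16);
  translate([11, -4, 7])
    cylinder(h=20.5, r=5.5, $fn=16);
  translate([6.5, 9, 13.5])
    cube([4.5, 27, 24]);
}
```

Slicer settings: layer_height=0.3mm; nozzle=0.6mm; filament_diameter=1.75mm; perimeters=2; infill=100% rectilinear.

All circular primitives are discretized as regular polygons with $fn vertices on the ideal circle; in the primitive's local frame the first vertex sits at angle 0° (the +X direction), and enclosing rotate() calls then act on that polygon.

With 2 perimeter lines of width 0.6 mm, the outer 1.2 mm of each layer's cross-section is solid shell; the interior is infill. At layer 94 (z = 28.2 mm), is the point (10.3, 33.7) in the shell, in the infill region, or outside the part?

shell

At z = 28.2 mm: the cylinder is absent (z outside [0, 24]); the cylinder at (11, -4) is not intersected at this z (z outside [7, 27.5]); the cube at (6.5, 9) (footprint 4.5×27) is included at this height; Taking the union: only the 4.5×27 cube at (6.5, 9) is present, so the union is just that shape — 1 connected region. Overall, the cross-section is a single solid region. The nearest boundary edge runs (11.00, 9.00)→(11.00, 36.00); distance from the point to it = 0.70 mm. The point is inside the cross-section, 0.70 mm from the nearest boundary — within the 1.2 mm shell band (2 × 0.6).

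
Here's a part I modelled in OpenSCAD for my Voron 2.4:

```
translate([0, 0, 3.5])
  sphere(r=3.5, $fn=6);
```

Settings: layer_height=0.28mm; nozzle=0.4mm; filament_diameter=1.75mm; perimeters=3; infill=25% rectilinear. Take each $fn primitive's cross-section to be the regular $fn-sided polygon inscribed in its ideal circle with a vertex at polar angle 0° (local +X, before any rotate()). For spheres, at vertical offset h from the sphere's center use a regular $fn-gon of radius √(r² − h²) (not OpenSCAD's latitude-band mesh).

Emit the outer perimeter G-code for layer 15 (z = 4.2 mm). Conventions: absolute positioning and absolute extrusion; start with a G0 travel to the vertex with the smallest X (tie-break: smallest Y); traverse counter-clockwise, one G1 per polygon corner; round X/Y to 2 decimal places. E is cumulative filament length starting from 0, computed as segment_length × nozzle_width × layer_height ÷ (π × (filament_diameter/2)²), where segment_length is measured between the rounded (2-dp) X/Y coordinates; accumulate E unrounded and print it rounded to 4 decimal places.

At z = 4.2 mm: the sphere: section is a regular 6-gon, circumradius = √(r²−h²) = √(3.5²−0.7²) = 3.429. The outline is a single polygon with 6 vertices. Extrusion per mm of travel: 0.4 × 0.28 / (π × 0.875²) = 0.046564. Accumulating E over each segment gives final E = 0.9578.

G0 X-3.43 Y0.00 Z4.20
G1 X-1.71 Y-2.97 E0.1598
G1 X1.71 Y-2.97 E0.3191
G1 X3.43 Y0.00 E0.4789
G1 X1.71 Y2.97 E0.6387
G1 X-1.71 Y2.97 E0.7979
G1 X-3.43 Y0.00 E0.9578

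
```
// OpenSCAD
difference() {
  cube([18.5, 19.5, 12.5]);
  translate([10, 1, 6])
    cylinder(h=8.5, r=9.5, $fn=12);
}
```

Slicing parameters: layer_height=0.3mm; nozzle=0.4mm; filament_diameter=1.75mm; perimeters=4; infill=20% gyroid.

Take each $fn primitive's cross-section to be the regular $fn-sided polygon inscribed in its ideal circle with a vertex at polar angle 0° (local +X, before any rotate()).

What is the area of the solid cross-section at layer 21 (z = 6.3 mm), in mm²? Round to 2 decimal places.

At z = 6.3 mm: the cube is present — its section is the full 18.5×19.5 rectangle (area 360.75 mm²); the r=9.5 cylinder at (10, 1) gives a regular 12-gon of circumradius 9.5 (constant along its height) (area = (12/2)·9.500²·sin(360°/12) = 270.75 mm²); After the difference (first − rest): starting from the 18.5×19.5 cube (360.75 mm²), the r=9.5 cylinder at (10, 1) partially overlaps it — only the 151.38 mm² overlap (of its 270.75 mm²) is removed, clipping the outline — area = 209.37 mm². Overall, the cross-section is a single solid region. Net area = 209.37 mm².

209.37 mm²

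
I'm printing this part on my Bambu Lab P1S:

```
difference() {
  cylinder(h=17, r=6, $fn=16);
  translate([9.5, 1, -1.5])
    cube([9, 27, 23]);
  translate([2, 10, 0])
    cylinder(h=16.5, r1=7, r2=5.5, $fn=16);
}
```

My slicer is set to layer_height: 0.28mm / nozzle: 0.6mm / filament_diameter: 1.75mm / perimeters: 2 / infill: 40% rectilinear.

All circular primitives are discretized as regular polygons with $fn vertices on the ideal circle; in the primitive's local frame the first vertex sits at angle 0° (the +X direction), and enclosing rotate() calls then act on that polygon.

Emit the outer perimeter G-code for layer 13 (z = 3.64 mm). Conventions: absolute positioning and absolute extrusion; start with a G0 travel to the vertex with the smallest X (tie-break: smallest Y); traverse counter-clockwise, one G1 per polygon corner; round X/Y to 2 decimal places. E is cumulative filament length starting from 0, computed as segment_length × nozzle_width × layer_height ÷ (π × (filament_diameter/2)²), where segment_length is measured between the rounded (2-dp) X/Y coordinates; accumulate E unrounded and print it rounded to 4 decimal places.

G0 X-6.00 Y0.00 Z3.64
G1 X-5.54 Y-2.30 E0.1638
G1 X-4.24 Y-4.24 E0.3269
G1 X-2.30 Y-5.54 E0.4901
G1 X0.00 Y-6.00 E0.6539
G1 X2.30 Y-5.54 E0.8177
G1 X4.24 Y-4.24 E0.9808
G1 X5.54 Y-2.30 E1.1439
G1 X6.00 Y0.00 E1.3078
G1 X5.54 Y2.30 E1.4716
G1 X4.52 Y3.83 E1.6000
G1 X2.00 Y3.33 E1.7795
G1 X-0.55 Y3.84 E1.9611
G1 X-2.70 Y5.27 E2.1415
G1 X-4.24 Y4.24 E2.2709
G1 X-5.54 Y2.30 E2.4340
G1 X-6.00 Y0.00 E2.5978

At z = 3.64 mm: the r=6 cylinder gives a regular 16-gon of circumradius 6 (constant along its height); the cube at (9.5, 1) is present — its section is the full 9×27 rectangle; the cone at (2, 10) contributes a regular 16-gon of circumradius 6.669 (interpolated between r1=7 and r2=5.5 at t=0.221); After the difference (first − rest): starting from the r=6 cylinder, the 9×27 cube at (9.5, 1) misses the remaining region (no effect); the cone at (2, 10) partially overlaps it — only the 11.37 mm² overlap (of its 136.16 mm²) is removed, clipping the outline — 1 connected region. The outline is a single polygon with 16 vertices. Extrusion per mm of travel: 0.6 × 0.28 / (π × 0.875²) = 0.069846. Accumulating E over each segment gives final E = 2.5978.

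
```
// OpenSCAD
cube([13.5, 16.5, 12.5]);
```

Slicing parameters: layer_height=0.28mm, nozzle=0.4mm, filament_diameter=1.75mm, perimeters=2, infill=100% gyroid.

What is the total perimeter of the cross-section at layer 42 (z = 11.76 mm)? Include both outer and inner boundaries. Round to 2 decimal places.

At z = 11.76 mm: the 13.5×16.5 cube contributes its full rectangle (perimeter 60.00 mm). Overall, the cross-section is a single solid region. Total boundary length (outer) = 60.00 mm.

60.00 mm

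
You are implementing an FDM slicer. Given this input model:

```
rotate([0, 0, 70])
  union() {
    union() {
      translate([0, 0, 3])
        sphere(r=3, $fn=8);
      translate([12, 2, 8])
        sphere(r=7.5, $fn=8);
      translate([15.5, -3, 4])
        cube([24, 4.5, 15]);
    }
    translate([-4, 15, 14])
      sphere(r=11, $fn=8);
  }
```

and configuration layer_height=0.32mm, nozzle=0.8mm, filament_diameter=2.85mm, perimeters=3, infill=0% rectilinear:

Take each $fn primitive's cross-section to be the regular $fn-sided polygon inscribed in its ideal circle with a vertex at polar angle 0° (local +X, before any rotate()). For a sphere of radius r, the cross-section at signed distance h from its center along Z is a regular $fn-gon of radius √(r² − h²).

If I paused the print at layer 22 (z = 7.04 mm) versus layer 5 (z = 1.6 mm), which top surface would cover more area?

layer 22 (z = 7.04 mm)

Layer 22 (z = 7.04): the sphere is absent (|z−center|=4.040 > r=3); the r=7.5 sphere at (12, 2) contributes a regular 8-gon of circumradius √(7.5²−0.96²) = 7.438 (area = (8/2)·7.438²·sin(360°/8) = 156.49 mm²); the cube at (15.5, -3) is present — its section is the full 24×4.5 rectangle (area 108.00 mm²); Merging all regions: the regions partially overlap — summed areas 264.49 mm² minus the doubly-counted overlap 12.60 mm² gives 251.90 mm² — area = 251.90 mm²; the sphere at (-4, 15): section is a regular 8-gon, circumradius = √(r²−h²) = √(11²−6.96²) = 8.518 (area = (8/2)·8.518²·sin(360°/8) = 205.23 mm²); Taking the union: the 2 present regions are separate (no shared area or edge), so areas and boundary lengths simply add and each stays a separate island — area = 457.12 mm²; (whole slice rotated 70° about Z — lengths, areas and connectivity unchanged). So its area = 457.12 mm². Layer 5 (z = 1.6): the sphere: section is a regular 8-gon, circumradius = √(r²−h²) = √(3²−1.4²) = 2.653 (area = (8/2)·2.653²·sin(360°/8) = 19.91 mm²); the r=7.5 sphere at (12, 2) contributes a regular 8-gon of circumradius √(7.5²−6.4²) = 3.910 (area = (8/2)·3.910²·sin(360°/8) = 43.25 mm²); the cube at (15.5, -3) is not intersected at this z (z outside [4, 19]); Taking the union: the 2 present regions are separate (no shared area or edge), so areas and boundary lengths simply add and each stays a separate island — area = 63.16 mm²; the sphere at (-4, 15) is not intersected at this z (|z−center|=12.400 > r=11); Taking the union: only the result so far is present, so the union is just that shape — area = 63.16 mm²; (whole slice rotated 70° about Z — lengths, areas and connectivity unchanged). So its area = 63.16 mm². Layer 22 is larger (457.12 vs 63.16 mm²).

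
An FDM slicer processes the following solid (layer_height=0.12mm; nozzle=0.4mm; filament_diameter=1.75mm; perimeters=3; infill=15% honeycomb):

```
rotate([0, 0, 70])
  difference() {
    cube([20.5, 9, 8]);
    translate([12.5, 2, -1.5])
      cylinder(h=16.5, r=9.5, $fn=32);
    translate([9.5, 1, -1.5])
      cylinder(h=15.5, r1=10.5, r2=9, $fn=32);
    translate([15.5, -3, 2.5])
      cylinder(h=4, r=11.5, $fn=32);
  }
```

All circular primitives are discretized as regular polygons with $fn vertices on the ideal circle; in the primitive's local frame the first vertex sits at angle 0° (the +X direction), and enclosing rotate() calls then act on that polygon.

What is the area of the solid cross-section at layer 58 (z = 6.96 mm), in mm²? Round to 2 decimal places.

10.49 mm²

At z = 6.96 mm: the cube is present — its section is the full 20.5×9 rectangle (area 184.50 mm²); the r=9.5 cylinder at (12.5, 2) contributes a regular 32-gon of circumradius 9.5 (area = (32/2)·9.500²·sin(360°/32) = 281.71 mm²); the cone at (9.5, 1) contributes a regular 32-gon of circumradius 9.681 (interpolated between r1=10.5 and r2=9 at t=0.546) (area = (32/2)·9.681²·sin(360°/32) = 292.56 mm²); the cylinder at (15.5, -3) is absent (z outside [2.5, 6.5]); Subtracting the remaining from the first: starting from the 20.5×9 cube (184.50 mm²), the r=9.5 cylinder at (12.5, 2) partially overlaps it — only the 149.01 mm² overlap (of its 281.71 mm²) is removed, clipping the outline; the cone at (9.5, 1) partially overlaps it — only the 25.00 mm² overlap (of its 292.56 mm²) is removed, clipping the outline — area = 10.49 mm²; (rotated 70° about Z; rotation is an isometry so areas/perimeters/island counts are preserved). Overall, the cross-section has 2 separate islands. Net area = 10.49 mm².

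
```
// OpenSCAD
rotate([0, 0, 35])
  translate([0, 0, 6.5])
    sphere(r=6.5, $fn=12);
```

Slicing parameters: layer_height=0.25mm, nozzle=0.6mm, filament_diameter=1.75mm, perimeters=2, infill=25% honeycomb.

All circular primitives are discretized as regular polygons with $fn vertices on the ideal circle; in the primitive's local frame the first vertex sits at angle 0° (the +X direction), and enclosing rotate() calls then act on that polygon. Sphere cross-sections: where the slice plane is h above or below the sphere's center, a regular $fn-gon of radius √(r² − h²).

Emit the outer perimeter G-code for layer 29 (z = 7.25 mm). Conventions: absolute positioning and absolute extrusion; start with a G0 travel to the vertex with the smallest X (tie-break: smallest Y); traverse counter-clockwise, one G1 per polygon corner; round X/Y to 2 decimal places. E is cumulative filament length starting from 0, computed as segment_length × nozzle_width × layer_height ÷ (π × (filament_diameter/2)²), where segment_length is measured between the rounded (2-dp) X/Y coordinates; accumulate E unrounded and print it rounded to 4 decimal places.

At z = 7.25 mm: the sphere: section is a regular 12-gon, circumradius = √(r²−h²) = √(6.5²−0.75²) = 6.457; (rotated 35° about Z; rotation is an isometry so areas/perimeters/island counts are preserved). The outline is a single polygon with 12 vertices. Extrusion per mm of travel: 0.6 × 0.25 / (π × 0.875²) = 0.062363. Accumulating E over each segment gives final E = 2.5006.

G0 X-6.43 Y-0.56 Z7.25
G1 X-5.29 Y-3.70 E0.2083
G1 X-2.73 Y-5.85 E0.4168
G1 X0.56 Y-6.43 E0.6251
G1 X3.70 Y-5.29 E0.8335
G1 X5.85 Y-2.73 E1.0420
G1 X6.43 Y0.56 E1.2503
G1 X5.29 Y3.70 E1.4586
G1 X2.73 Y5.85 E1.6671
G1 X-0.56 Y6.43 E1.8754
G1 X-3.70 Y5.29 E2.0838
G1 X-5.85 Y2.73 E2.2922
G1 X-6.43 Y-0.56 E2.5006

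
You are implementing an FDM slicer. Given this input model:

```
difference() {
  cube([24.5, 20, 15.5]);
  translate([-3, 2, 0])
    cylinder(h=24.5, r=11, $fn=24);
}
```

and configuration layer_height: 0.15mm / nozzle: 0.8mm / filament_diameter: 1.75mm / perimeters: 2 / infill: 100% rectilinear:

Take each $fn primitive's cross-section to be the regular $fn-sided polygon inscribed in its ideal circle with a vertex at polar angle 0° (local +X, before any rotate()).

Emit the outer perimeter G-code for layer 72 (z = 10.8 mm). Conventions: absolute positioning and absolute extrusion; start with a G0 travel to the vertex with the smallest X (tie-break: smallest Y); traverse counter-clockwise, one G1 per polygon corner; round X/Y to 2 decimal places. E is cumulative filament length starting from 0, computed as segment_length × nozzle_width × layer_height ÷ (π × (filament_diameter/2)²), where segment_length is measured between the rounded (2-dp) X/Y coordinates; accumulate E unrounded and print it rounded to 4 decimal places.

At z = 10.8 mm: the cube is present — its section is the full 24.5×20 rectangle; the r=11 cylinder at (-3, 2) gives a regular 24-gon of circumradius 11 (constant along its height); After the difference (first − rest): starting from the 24.5×20 cube, the r=11 cylinder at (-3, 2) partially overlaps it — only the 77.28 mm² overlap (of its 375.81 mm²) is removed, clipping the outline — 1 connected region. The outline is a single polygon with 10 vertices. Extrusion per mm of travel: 0.8 × 0.15 / (π × 0.875²) = 0.049890. Accumulating E over each segment gives final E = 4.2363.

G0 X0.00 Y12.56 Z10.80
G1 X2.50 Y11.53 E0.1349
G1 X4.78 Y9.78 E0.2783
G1 X6.53 Y7.50 E0.4217
G1 X7.63 Y4.85 E0.5648
G1 X8.00 Y2.00 E0.7082
G1 X7.74 Y0.00 E0.8088
G1 X24.50 Y0.00 E1.6450
G1 X24.50 Y20.00 E2.6428
G1 X0.00 Y20.00 E3.8651
G1 X0.00 Y12.56 E4.2363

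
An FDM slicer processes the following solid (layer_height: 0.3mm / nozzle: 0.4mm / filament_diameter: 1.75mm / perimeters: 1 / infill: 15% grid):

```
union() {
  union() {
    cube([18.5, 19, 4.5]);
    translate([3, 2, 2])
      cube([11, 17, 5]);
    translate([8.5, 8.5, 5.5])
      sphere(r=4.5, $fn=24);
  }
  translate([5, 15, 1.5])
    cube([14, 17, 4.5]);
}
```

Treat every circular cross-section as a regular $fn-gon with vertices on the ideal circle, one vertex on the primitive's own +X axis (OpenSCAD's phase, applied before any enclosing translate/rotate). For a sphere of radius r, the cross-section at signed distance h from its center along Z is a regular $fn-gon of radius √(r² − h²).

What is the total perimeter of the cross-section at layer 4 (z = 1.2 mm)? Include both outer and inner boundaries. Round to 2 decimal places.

At z = 1.2 mm: the 18.5×19 cube contributes its full rectangle (perimeter 75.00 mm); the cube at (3, 2) is not intersected at this z (z outside [2, 7]); the sphere at (8.5, 8.5): section is a regular 24-gon, circumradius = √(r²−h²) = √(4.5²−4.3²) = 1.327 (perimeter = 2·24·1.327·sin(180°/24) = 8.31 mm); Taking the union: the r=4.5 sphere at (8.5, 8.5) lies entirely inside the 18.5×19 cube, so the union is just the 18.5×19 cube — boundary = 75.00 mm; the cube at (5, 15) does not reach this height (z outside [1.5, 6]); Taking the union: only the result so far is present, so the union is just that shape — boundary = 75.00 mm. Overall, the cross-section is a single solid region. Total boundary length (outer) = 75.00 mm.

75.00 mm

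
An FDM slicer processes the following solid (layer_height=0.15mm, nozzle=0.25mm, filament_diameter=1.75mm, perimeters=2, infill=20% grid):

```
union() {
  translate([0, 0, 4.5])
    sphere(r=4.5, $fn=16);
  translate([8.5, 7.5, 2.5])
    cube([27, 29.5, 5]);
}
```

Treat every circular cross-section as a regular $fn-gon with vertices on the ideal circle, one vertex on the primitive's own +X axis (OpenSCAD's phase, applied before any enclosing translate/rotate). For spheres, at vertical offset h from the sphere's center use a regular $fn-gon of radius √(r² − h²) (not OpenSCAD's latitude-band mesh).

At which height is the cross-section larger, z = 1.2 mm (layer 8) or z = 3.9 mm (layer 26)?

layer 26 (z = 3.9 mm)

Layer 8 (z = 1.2): the r=4.5 sphere contributes a regular 16-gon of circumradius √(4.5²−3.3²) = 3.059 (area = (16/2)·3.059²·sin(360°/16) = 28.66 mm²); the cube at (8.5, 7.5) is not intersected at this z (z outside [2.5, 7.5]); Merging all regions: only the r=4.5 sphere is present, so the union is just that shape — area = 28.66 mm². So its area = 28.66 mm². Layer 26 (z = 3.9): the r=4.5 sphere contributes a regular 16-gon of circumradius √(4.5²−0.6²) = 4.460 (area = (16/2)·4.460²·sin(360°/16) = 60.89 mm²); the 27×29.5 cube at (8.5, 7.5) contributes its full rectangle (area 796.50 mm²); Combining (union): the 2 present regions are separate (no shared area or edge), so areas and boundary lengths simply add and each stays a separate island — area = 857.39 mm². So its area = 857.39 mm². Layer 26 is larger (857.39 vs 28.66 mm²).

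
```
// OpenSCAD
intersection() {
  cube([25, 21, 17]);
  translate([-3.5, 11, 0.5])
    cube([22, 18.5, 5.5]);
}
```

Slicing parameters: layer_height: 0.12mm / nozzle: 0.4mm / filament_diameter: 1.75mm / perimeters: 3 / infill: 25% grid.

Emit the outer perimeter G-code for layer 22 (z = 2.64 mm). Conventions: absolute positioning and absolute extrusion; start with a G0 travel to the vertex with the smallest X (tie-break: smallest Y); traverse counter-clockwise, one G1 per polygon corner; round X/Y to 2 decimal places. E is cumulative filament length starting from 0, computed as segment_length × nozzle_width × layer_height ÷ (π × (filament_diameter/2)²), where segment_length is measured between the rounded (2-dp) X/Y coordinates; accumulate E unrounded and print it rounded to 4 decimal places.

G0 X0.00 Y11.00 Z2.64
G1 X18.50 Y11.00 E0.3692
G1 X18.50 Y21.00 E0.5687
G1 X0.00 Y21.00 E0.9379
G1 X0.00 Y11.00 E1.1375

At z = 2.64 mm: the 25×21 cube contributes its full rectangle; the 22×18.5 cube at (-3.5, 11) contributes its full rectangle; Taking the intersection: the 22×18.5 cube at (-3.5, 11) partially overlaps the 25×21 cube; clipping to the common part keeps 185.00 mm² — 1 connected region. The outline is a single polygon with 4 vertices. Extrusion per mm of travel: 0.4 × 0.12 / (π × 0.875²) = 0.019956. Accumulating E over each segment gives final E = 1.1375.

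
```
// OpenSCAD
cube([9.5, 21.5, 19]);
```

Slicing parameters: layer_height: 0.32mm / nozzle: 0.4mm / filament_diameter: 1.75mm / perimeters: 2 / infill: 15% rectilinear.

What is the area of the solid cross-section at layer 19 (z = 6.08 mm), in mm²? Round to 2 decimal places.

At z = 6.08 mm: the 9.5×21.5 cube contributes its full rectangle (area 204.25 mm²). Overall, the cross-section is a single solid region. Net area = 204.25 mm².

204.25 mm²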